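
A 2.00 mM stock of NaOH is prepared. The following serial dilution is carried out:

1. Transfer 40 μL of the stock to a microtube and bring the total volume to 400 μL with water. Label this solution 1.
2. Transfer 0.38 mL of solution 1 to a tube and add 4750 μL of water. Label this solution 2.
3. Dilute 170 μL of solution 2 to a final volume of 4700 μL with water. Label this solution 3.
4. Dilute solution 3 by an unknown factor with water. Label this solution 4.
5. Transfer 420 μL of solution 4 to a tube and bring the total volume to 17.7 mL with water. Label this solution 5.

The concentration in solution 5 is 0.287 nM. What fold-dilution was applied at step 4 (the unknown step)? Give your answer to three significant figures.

44.3-fold

Step 1: 40 μL brought to 400 μL → factor 400/40 = 10
Step 2: 0.38 mL + 4750 μL = 5.13 mL total → factor 5.13/0.38 = 13.5
Step 3: 170 μL brought to 4700 μL → factor 4700/170 = 27.647
Step 4: unknown factor x
Step 5: 420 μL brought to 17.7 mL → factor 17700/420 = 42.143
Product of known-step factors = 1.5729 × 10^5
Overall factor = 2.00 mM / (0.287 nM) = 6.9686 × 10^6
x = 6.9686 × 10^6 / 1.5729 × 10^5 = 44.3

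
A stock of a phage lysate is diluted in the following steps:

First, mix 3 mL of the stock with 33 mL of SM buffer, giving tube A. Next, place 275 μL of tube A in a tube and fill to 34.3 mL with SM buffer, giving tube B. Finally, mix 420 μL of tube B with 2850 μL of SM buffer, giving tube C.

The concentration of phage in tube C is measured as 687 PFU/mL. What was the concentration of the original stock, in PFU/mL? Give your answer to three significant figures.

8.01 × 10^6 PFU/mL

Step 1: 3 mL + 33 mL = 36 mL total → factor 36/3 = 12
Step 2: 275 μL brought to 34.3 mL → factor 34300/275 = 124.73
Step 3: 420 μL + 2850 μL = 3270 μL total → factor 3270/420 = 7.7857
Overall dilution factor = 12 × 124.73 × 7.7857 = 11653
Stock = 687 PFU/mL × 11653 = 8.01 × 10^6 PFU/mL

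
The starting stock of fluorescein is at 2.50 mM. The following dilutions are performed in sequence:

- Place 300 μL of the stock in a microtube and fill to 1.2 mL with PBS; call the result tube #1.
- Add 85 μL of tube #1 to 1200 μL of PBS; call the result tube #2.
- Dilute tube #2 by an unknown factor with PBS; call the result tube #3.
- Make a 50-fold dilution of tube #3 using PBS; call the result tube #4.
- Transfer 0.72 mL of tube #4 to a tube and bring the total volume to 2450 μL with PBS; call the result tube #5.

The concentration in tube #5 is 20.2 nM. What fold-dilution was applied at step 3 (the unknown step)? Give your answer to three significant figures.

12.0-fold

Step 1: 300 μL brought to 1.2 mL → factor 1200/300 = 4
Step 2: 85 μL + 1200 μL = 1285 μL total → factor 1285/85 = 15.118
Step 3: unknown factor x
Step 4: 50-fold → factor 50
Step 5: 0.72 mL brought to 2450 μL → factor 2.45/0.72 = 3.4028
Product of known-step factors = 10288
Overall factor = 2.50 mM / (20.2 nM) = 1.2376 × 10^5
x = 1.2376 × 10^5 / 10288 = 12.0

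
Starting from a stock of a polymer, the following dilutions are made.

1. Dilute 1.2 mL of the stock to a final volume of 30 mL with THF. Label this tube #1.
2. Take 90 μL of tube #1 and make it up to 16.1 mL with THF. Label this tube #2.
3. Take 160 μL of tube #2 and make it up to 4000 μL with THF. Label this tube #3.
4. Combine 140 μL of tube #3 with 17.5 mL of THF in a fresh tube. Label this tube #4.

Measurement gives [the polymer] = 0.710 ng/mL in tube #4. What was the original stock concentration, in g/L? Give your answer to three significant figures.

10.0 g/L

Step 1: 1.2 mL brought to 30 mL → factor 30/1.2 = 25
Step 2: 90 μL brought to 16.1 mL → factor 16100/90 = 178.89
Step 3: 160 μL brought to 4000 μL → factor 4000/160 = 25
Step 4: 140 μL + 17.5 mL = 17640 μL total → factor 17640/140 = 126
Overall dilution factor = 25 × 178.89 × 25 × 126 = 1.4088 × 10^7
Stock = 0.710 ng/mL × 1.4088 × 10^7 = 1.000 × 10^7 ng/mL = 10.0 g/L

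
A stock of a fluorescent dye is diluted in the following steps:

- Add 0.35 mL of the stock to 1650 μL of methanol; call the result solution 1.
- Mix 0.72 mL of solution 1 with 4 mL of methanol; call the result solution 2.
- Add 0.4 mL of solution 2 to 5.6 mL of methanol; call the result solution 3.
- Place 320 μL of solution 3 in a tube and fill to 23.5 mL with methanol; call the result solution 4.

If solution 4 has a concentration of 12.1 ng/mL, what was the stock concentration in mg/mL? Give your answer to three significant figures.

Step 1: 0.35 mL + 1650 μL = 2 mL total → factor 2/0.35 = 5.7143
Step 2: 0.72 mL + 4 mL = 4.72 mL total → factor 4.72/0.72 = 6.5556
Step 3: 0.4 mL + 5.6 mL = 6 mL total → factor 6/0.4 = 15
Step 4: 320 μL brought to 23.5 mL → factor 23500/320 = 73.438
Overall dilution factor = 5.7143 × 6.5556 × 15 × 73.438 = 41265
Stock = 12.1 ng/mL × 41265 = 4.993 × 10^5 ng/mL = 0.499 mg/mL

0.499 mg/mL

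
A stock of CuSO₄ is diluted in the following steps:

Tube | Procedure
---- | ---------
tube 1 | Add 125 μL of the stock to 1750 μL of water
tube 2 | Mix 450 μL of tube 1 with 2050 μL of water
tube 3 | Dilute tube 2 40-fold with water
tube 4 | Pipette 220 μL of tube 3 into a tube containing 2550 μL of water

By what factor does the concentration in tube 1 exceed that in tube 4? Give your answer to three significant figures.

2.80 × 10^3

Step 1: 125 μL + 1750 μL = 1875 μL total → factor 1875/125 = 15
Step 2: 450 μL + 2050 μL = 2500 μL total → factor 2500/450 = 5.5556
Step 3: 40-fold → factor 40
Step 4: 220 μL + 2550 μL = 2770 μL total → factor 2770/220 = 12.591
Dilution factor to tube 1 = 15; to tube 4 = 41970
[tube 1]/[tube 4] = (factor to tube 4)/(factor to tube 1) = 41970/15 = 2.80 × 10^3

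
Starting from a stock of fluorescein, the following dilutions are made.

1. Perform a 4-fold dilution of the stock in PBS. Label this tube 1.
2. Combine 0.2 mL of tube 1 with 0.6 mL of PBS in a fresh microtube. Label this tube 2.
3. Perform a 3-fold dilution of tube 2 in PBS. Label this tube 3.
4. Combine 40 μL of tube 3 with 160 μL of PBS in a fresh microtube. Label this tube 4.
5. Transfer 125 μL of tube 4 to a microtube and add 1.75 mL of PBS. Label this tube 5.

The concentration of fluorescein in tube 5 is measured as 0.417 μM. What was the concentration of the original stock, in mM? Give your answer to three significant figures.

Step 1: 4-fold → factor 4
Step 2: 0.2 mL + 0.6 mL = 0.8 mL total → factor 0.8/0.2 = 4
Step 3: 3-fold → factor 3
Step 4: 40 μL + 160 μL = 200 μL total → factor 200/40 = 5
Step 5: 125 μL + 1.75 mL = 1875 μL total → factor 1875/125 = 15
Overall dilution factor = 4 × 4 × 3 × 5 × 15 = 3600
Stock = 0.417 μM × 3600 = 1501 μM = 1.50 mM

1.50 mM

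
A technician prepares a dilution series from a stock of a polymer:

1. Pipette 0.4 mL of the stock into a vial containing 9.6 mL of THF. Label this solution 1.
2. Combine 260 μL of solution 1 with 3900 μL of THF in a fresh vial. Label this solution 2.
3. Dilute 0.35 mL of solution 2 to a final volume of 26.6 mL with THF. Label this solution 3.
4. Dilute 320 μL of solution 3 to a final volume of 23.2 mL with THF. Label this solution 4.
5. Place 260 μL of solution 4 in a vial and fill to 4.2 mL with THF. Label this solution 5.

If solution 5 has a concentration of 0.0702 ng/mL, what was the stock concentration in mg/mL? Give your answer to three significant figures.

Step 1: 0.4 mL + 9.6 mL = 10 mL total → factor 10/0.4 = 25
Step 2: 260 μL + 3900 μL = 4160 μL total → factor 4160/260 = 16
Step 3: 0.35 mL brought to 26.6 mL → factor 26.6/0.35 = 76
Step 4: 320 μL brought to 23.2 mL → factor 23200/320 = 72.5
Step 5: 260 μL brought to 4.2 mL → factor 4200/260 = 16.154
Overall dilution factor = 25 × 16 × 76 × 72.5 × 16.154 = 3.5603 × 10^7
Stock = 0.0702 ng/mL × 3.5603 × 10^7 = 2.499 × 10^6 ng/mL = 2.50 mg/mL

2.50 mg/mL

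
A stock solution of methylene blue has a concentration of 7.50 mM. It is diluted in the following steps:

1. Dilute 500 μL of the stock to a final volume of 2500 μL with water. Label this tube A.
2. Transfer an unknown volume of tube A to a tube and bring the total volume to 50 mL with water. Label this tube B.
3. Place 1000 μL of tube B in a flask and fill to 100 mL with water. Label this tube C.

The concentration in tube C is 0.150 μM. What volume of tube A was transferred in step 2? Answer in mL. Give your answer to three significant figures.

0.500 mL

Step 1: 500 μL brought to 2500 μL → factor 2500/500 = 5
Step 2: v brought to 50 mL → factor = 50 mL/v
Step 3: 1000 μL brought to 100 mL → factor 1 × 10^5/1000 = 100
Product of known-step factors = 500
Overall factor = 7.50 mM / (0.150 μM) = 50000
Step-2 factor = 50000 / 500 = 100
v = 50 mL / 100 = 0.500 mL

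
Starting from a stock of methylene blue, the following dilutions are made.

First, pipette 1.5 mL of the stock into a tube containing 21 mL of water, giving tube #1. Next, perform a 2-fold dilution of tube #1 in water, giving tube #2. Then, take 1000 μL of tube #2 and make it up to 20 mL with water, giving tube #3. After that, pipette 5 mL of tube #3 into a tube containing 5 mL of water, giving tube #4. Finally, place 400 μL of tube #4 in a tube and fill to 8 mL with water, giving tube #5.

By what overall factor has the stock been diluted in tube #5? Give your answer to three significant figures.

2.40 × 10^4

Step 1: 1.5 mL + 21 mL = 22.5 mL total → factor 22.5/1.5 = 15
Step 2: 2-fold → factor 2
Step 3: 1000 μL brought to 20 mL → factor 20000/1000 = 20
Step 4: 5 mL + 5 mL = 10 mL total → factor 10/5 = 2
Step 5: 400 μL brought to 8 mL → factor 8000/400 = 20
Overall dilution factor = 15 × 2 × 20 × 2 × 20 = 24000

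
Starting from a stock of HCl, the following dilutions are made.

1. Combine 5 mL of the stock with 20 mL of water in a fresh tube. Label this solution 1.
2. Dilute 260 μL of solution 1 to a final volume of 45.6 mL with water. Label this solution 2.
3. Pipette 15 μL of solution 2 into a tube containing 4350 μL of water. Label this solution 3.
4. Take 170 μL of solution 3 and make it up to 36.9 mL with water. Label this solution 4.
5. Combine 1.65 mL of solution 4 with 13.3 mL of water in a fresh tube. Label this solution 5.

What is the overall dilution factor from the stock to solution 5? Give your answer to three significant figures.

Step 1: 5 mL + 20 mL = 25 mL total → factor 25/5 = 5
Step 2: 260 μL brought to 45.6 mL → factor 45600/260 = 175.38
Step 3: 15 μL + 4350 μL = 4365 μL total → factor 4365/15 = 291
Step 4: 170 μL brought to 36.9 mL → factor 36900/170 = 217.06
Step 5: 1.65 mL + 13.3 mL = 14.95 mL total → factor 14.95/1.65 = 9.0606
Overall dilution factor = 5 × 175.38 × 291 × 217.06 × 9.0606 = 5.0187 × 10^8

5.02 × 10^8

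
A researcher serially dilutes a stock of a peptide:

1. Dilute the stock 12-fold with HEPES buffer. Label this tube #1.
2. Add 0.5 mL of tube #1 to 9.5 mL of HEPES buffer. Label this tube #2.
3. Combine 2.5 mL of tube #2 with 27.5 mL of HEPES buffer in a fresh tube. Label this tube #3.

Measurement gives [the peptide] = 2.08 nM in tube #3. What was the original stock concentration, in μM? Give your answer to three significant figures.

5.99 μM

Step 1: 12-fold → factor 12
Step 2: 0.5 mL + 9.5 mL = 10 mL total → factor 10/0.5 = 20
Step 3: 2.5 mL + 27.5 mL = 30 mL total → factor 30/2.5 = 12
Overall dilution factor = 12 × 20 × 12 = 2880
Stock = 2.08 nM × 2880 = 5990 nM = 5.99 μM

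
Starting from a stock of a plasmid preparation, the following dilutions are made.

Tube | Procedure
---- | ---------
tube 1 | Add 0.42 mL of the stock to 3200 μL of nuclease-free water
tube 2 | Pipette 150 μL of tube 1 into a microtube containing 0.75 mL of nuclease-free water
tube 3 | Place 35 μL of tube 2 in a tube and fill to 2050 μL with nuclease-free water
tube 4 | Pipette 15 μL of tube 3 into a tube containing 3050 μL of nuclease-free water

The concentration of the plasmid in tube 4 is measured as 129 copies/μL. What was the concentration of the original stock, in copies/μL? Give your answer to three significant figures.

7.98 × 10^7 copies/μL

Step 1: 0.42 mL + 3200 μL = 3.62 mL total → factor 3.62/0.42 = 8.619
Step 2: 150 μL + 0.75 mL = 900 μL total → factor 900/150 = 6
Step 3: 35 μL brought to 2050 μL → factor 2050/35 = 58.571
Step 4: 15 μL + 3050 μL = 3065 μL total → factor 3065/15 = 204.33
Overall dilution factor = 8.619 × 6 × 58.571 × 204.33 = 6.1892 × 10^5
Stock = 129 copies/μL × 6.1892 × 10^5 = 7.98 × 10^7 copies/μL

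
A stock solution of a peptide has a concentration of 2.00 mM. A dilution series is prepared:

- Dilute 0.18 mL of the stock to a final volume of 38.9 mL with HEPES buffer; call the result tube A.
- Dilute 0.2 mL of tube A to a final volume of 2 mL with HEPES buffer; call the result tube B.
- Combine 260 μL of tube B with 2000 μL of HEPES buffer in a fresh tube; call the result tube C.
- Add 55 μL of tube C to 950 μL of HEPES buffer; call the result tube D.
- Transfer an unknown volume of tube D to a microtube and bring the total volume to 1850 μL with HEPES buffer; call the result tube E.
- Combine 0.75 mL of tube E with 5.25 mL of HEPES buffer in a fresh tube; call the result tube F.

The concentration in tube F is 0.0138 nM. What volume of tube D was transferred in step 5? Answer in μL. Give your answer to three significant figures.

Step 1: 0.18 mL brought to 38.9 mL → factor 38.9/0.18 = 216.11
Step 2: 0.2 mL brought to 2 mL → factor 2/0.2 = 10
Step 3: 260 μL + 2000 μL = 2260 μL total → factor 2260/260 = 8.6923
Step 4: 55 μL + 950 μL = 1005 μL total → factor 1005/55 = 18.273
Step 5: v brought to 1850 μL → factor = 1850 μL/v
Step 6: 0.75 mL + 5.25 mL = 6 mL total → factor 6/0.75 = 8
Product of known-step factors = 2.746 × 10^6
Overall factor = 2.00 mM / (0.0138 nM) = 1.4493 × 10^8
Step-5 factor = 1.4493 × 10^8 / 2.746 × 10^6 = 52.777
v = 1850 μL / 52.777 = 35.1 μL

35.1 μL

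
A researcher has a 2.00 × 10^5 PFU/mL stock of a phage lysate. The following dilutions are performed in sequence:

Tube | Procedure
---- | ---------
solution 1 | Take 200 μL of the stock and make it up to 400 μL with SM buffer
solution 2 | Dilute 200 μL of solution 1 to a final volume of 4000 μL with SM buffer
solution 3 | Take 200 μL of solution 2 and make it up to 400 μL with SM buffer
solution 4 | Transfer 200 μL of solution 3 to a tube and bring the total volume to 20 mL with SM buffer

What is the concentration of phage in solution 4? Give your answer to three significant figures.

25.0 PFU/mL

Step 1: 200 μL brought to 400 μL → factor 400/200 = 2
Step 2: 200 μL brought to 4000 μL → factor 4000/200 = 20
Step 3: 200 μL brought to 400 μL → factor 400/200 = 2
Step 4: 200 μL brought to 20 mL → factor 20000/200 = 100
Overall dilution factor = 2 × 20 × 2 × 100 = 8000
Final = 2.00 × 10^5 PFU/mL / 8000 = 25.0 PFU/mL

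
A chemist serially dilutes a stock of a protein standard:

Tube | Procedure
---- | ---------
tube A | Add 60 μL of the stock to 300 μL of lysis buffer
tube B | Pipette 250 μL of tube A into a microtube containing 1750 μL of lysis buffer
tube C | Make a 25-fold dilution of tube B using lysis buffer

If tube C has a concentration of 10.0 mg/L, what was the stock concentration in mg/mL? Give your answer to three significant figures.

12.0 mg/mL

Step 1: 60 μL + 300 μL = 360 μL total → factor 360/60 = 6
Step 2: 250 μL + 1750 μL = 2000 μL total → factor 2000/250 = 8
Step 3: 25-fold → factor 25
Overall dilution factor = 6 × 8 × 25 = 1200
Stock = 10.0 mg/L × 1200 = 1.200 × 10^4 mg/L = 12.0 mg/mL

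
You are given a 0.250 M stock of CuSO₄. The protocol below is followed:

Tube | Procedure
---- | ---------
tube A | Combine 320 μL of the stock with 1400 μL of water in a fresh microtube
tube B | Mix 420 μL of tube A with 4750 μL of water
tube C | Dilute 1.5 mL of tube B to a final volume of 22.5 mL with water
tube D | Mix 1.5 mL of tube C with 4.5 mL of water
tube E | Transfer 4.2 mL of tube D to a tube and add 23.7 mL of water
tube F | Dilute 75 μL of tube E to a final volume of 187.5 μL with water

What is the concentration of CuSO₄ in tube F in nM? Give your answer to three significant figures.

3.79 × 10^3 nM

Step 1: 320 μL + 1400 μL = 1720 μL total → factor 1720/320 = 5.375
Step 2: 420 μL + 4750 μL = 5170 μL total → factor 5170/420 = 12.31
Step 3: 1.5 mL brought to 22.5 mL → factor 22.5/1.5 = 15
Step 4: 1.5 mL + 4.5 mL = 6 mL total → factor 6/1.5 = 4
Step 5: 4.2 mL + 23.7 mL = 27.9 mL total → factor 27.9/4.2 = 6.6429
Step 6: 75 μL brought to 187.5 μL → factor 187.5/75 = 2.5
Overall dilution factor = 5.375 × 12.31 × 15 × 4 × 6.6429 × 2.5 = 65927
Final = 0.250 M / 65927 = 3.792 × 10^-6 M = 3.79 × 10^3 nM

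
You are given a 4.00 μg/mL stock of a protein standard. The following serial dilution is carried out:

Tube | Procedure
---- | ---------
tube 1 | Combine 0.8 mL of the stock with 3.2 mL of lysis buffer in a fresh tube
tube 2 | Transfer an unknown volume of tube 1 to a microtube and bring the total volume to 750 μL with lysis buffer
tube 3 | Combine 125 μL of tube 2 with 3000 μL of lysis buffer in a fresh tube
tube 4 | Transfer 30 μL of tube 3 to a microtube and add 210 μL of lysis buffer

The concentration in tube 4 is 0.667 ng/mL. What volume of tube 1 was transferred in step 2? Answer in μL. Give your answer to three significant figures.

Step 1: 0.8 mL + 3.2 mL = 4 mL total → factor 4/0.8 = 5
Step 2: v brought to 750 μL → factor = 750 μL/v
Step 3: 125 μL + 3000 μL = 3125 μL total → factor 3125/125 = 25
Step 4: 30 μL + 210 μL = 240 μL total → factor 240/30 = 8
Product of known-step factors = 1000
Overall factor = 4.00 μg/mL / (0.667 ng/mL) = 5997
Step-2 factor = 5997 / 1000 = 5.997
v = 750 μL / 5.997 = 125 μL

125 μL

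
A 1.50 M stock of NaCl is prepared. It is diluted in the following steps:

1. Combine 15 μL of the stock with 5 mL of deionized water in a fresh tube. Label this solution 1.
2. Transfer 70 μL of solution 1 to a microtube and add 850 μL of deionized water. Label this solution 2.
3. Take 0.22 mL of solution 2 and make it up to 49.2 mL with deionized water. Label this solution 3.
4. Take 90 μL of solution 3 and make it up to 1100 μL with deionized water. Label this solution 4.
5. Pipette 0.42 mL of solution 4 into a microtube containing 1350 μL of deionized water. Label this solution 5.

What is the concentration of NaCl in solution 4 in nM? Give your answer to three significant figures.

125 nM

Step 1: 15 μL + 5 mL = 5015 μL total → factor 5015/15 = 334.33
Step 2: 70 μL + 850 μL = 920 μL total → factor 920/70 = 13.143
Step 3: 0.22 mL brought to 49.2 mL → factor 49.2/0.22 = 223.64
Step 4: 90 μL brought to 1100 μL → factor 1100/90 = 12.222
Dilution factor through solution 4 = 334.33 × 13.143 × 223.64 × 12.222 = 1.2011 × 10^7
[solution 4] = 1.50 M / 1.2011 × 10^7 = 1.249 × 10^-7 M = 125 nM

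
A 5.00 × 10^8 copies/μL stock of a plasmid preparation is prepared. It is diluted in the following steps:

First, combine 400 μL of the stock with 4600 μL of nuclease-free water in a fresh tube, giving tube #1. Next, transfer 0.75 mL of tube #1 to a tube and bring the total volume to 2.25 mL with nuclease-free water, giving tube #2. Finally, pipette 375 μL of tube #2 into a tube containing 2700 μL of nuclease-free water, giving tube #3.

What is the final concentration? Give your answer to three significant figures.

1.63 × 10^6 copies/μL

Step 1: 400 μL + 4600 μL = 5000 μL total → factor 5000/400 = 12.5
Step 2: 0.75 mL brought to 2.25 mL → factor 2.25/0.75 = 3
Step 3: 375 μL + 2700 μL = 3075 μL total → factor 3075/375 = 8.2
Overall dilution factor = 12.5 × 3 × 8.2 = 307.5
Final = 5.00 × 10^8 copies/μL / 307.5 = 1.63 × 10^6 copies/μL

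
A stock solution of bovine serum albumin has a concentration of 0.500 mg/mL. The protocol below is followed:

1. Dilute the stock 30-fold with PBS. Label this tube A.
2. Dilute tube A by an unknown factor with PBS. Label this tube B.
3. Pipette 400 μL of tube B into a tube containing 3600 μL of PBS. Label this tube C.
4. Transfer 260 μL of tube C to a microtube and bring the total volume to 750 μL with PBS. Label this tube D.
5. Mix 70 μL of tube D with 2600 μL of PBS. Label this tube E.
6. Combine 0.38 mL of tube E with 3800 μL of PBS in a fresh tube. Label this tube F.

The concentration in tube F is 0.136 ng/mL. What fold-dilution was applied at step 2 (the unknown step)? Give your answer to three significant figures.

Step 1: 30-fold → factor 30
Step 2: unknown factor x
Step 3: 400 μL + 3600 μL = 4000 μL total → factor 4000/400 = 10
Step 4: 260 μL brought to 750 μL → factor 750/260 = 2.8846
Step 5: 70 μL + 2600 μL = 2670 μL total → factor 2670/70 = 38.143
Step 6: 0.38 mL + 3800 μL = 4.18 mL total → factor 4.18/0.38 = 11
Product of known-step factors = 3.6309 × 10^5
Overall factor = 0.500 mg/mL / (0.136 ng/mL) = 3.6765 × 10^6
x = 3.6765 × 10^6 / 3.6309 × 10^5 = 10.1

10.1-fold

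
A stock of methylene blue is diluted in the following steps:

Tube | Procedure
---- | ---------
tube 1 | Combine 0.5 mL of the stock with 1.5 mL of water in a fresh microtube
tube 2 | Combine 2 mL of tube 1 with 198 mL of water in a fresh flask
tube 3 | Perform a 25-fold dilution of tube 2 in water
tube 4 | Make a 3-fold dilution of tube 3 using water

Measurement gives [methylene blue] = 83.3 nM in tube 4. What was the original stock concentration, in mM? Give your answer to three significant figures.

2.50 mM

Step 1: 0.5 mL + 1.5 mL = 2 mL total → factor 2/0.5 = 4
Step 2: 2 mL + 198 mL = 200 mL total → factor 200/2 = 100
Step 3: 25-fold → factor 25
Step 4: 3-fold → factor 3
Overall dilution factor = 4 × 100 × 25 × 3 = 30000
Stock = 83.3 nM × 30000 = 2.499 × 10^6 nM = 2.50 mM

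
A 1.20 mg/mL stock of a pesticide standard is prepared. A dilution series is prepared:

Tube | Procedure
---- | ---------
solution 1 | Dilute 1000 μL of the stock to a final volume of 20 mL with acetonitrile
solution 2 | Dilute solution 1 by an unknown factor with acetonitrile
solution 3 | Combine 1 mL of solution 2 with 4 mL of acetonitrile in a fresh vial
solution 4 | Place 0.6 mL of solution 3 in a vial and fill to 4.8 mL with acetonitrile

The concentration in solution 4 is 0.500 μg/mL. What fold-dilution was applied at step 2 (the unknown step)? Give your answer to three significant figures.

Step 1: 1000 μL brought to 20 mL → factor 20000/1000 = 20
Step 2: unknown factor x
Step 3: 1 mL + 4 mL = 5 mL total → factor 5/1 = 5
Step 4: 0.6 mL brought to 4.8 mL → factor 4.8/0.6 = 8
Product of known-step factors = 800
Overall factor = 1.20 mg/mL / (0.500 μg/mL) = 2400
x = 2400 / 800 = 3.00

3.00-fold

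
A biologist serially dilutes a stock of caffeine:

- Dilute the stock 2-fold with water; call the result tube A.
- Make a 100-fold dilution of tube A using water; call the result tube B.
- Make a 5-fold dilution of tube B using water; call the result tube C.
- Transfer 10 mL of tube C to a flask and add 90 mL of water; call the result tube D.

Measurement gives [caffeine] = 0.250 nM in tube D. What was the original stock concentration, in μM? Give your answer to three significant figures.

2.50 μM

Step 1: 2-fold → factor 2
Step 2: 100-fold → factor 100
Step 3: 5-fold → factor 5
Step 4: 10 mL + 90 mL = 100 mL total → factor 100/10 = 10
Overall dilution factor = 2 × 100 × 5 × 10 = 10000
Stock = 0.250 nM × 10000 = 2500 nM = 2.50 μM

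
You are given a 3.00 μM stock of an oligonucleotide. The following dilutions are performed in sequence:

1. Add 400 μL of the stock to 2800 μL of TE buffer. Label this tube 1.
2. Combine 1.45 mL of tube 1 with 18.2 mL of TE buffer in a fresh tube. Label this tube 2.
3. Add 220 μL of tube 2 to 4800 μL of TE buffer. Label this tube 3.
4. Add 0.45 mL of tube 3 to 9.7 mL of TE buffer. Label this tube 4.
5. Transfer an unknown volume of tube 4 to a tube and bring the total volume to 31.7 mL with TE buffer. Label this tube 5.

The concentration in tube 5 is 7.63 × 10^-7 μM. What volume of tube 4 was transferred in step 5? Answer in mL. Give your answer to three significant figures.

0.450 mL

Step 1: 400 μL + 2800 μL = 3200 μL total → factor 3200/400 = 8
Step 2: 1.45 mL + 18.2 mL = 19.65 mL total → factor 19.65/1.45 = 13.552
Step 3: 220 μL + 4800 μL = 5020 μL total → factor 5020/220 = 22.818
Step 4: 0.45 mL + 9.7 mL = 10.15 mL total → factor 10.15/0.45 = 22.556
Step 5: v brought to 31.7 mL → factor = 31.7 mL/v
Product of known-step factors = 55798
Overall factor = 3.00 μM / (7.63 × 10^-7 μM) = 3.9318 × 10^6
Step-5 factor = 3.9318 × 10^6 / 55798 = 70.466
v = 31.7 mL / 70.466 = 0.450 mL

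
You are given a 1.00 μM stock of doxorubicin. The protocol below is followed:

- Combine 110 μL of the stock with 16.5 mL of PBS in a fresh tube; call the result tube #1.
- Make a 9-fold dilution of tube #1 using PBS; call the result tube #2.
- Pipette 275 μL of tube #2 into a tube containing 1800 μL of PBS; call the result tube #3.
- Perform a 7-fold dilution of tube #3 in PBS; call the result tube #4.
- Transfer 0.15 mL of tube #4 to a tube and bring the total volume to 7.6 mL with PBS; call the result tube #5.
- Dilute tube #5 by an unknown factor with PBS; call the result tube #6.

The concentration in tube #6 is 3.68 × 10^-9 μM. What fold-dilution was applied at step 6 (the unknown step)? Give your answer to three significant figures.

Step 1: 110 μL + 16.5 mL = 16610 μL total → factor 16610/110 = 151
Step 2: 9-fold → factor 9
Step 3: 275 μL + 1800 μL = 2075 μL total → factor 2075/275 = 7.5455
Step 4: 7-fold → factor 7
Step 5: 0.15 mL brought to 7.6 mL → factor 7.6/0.15 = 50.667
Step 6: unknown factor x
Product of known-step factors = 3.6368 × 10^6
Overall factor = 1.00 μM / (3.68 × 10^-9 μM) = 2.7174 × 10^8
x = 2.7174 × 10^8 / 3.6368 × 10^6 = 74.7

74.7-fold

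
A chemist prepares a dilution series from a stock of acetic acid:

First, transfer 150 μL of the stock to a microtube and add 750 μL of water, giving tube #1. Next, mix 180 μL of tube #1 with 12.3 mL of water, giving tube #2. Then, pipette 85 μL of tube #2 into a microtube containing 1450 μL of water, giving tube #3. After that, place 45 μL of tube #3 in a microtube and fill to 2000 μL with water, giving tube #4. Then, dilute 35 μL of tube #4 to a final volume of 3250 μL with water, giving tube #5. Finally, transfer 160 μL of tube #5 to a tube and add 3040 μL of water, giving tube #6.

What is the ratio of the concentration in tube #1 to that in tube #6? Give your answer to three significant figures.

Step 1: 150 μL + 750 μL = 900 μL total → factor 900/150 = 6
Step 2: 180 μL + 12.3 mL = 12480 μL total → factor 12480/180 = 69.333
Step 3: 85 μL + 1450 μL = 1535 μL total → factor 1535/85 = 18.059
Step 4: 45 μL brought to 2000 μL → factor 2000/45 = 44.444
Step 5: 35 μL brought to 3250 μL → factor 3250/35 = 92.857
Step 6: 160 μL + 3040 μL = 3200 μL total → factor 3200/160 = 20
Dilution factor to tube #1 = 6; to tube #6 = 6.2008 × 10^8
[tube #1]/[tube #6] = (factor to tube #6)/(factor to tube #1) = 6.2008 × 10^8/6 = 1.03 × 10^8

1.03 × 10^8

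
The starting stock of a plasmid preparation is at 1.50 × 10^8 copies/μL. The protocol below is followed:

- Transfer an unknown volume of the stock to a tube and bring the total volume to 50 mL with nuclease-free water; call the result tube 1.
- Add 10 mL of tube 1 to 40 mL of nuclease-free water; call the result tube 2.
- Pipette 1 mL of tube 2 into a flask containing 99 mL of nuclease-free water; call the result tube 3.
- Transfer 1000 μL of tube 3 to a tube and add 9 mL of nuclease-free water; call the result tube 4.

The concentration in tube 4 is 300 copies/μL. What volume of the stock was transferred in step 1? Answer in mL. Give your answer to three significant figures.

Step 1: v brought to 50 mL → factor = 50 mL/v
Step 2: 10 mL + 40 mL = 50 mL total → factor 50/10 = 5
Step 3: 1 mL + 99 mL = 100 mL total → factor 100/1 = 100
Step 4: 1000 μL + 9 mL = 10000 μL total → factor 10000/1000 = 10
Product of known-step factors = 5000
Overall factor = 1.50 × 10^8 copies/μL / (300 copies/μL) = 5 × 10^5
Step-1 factor = 5 × 10^5 / 5000 = 100
v = 50 mL / 100 = 0.500 mL

0.500 mL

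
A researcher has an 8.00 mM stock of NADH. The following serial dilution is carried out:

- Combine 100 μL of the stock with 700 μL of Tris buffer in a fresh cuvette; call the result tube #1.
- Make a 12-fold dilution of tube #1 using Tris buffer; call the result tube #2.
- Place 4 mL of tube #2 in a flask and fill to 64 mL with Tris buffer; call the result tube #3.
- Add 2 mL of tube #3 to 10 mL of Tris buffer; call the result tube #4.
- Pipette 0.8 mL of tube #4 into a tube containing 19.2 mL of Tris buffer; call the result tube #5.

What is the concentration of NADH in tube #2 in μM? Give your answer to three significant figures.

83.3 μM

Step 1: 100 μL + 700 μL = 800 μL total → factor 800/100 = 8
Step 2: 12-fold → factor 12
Dilution factor through tube #2 = 8 × 12 = 96
[tube #2] = 8.00 mM / 96 = 0.08333 mM = 83.3 μM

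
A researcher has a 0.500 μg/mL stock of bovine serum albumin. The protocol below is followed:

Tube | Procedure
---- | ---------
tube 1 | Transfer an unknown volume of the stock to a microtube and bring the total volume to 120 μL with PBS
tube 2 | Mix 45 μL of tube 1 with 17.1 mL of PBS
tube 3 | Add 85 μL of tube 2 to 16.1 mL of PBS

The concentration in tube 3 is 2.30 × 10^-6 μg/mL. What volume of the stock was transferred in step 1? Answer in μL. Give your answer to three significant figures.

Step 1: v brought to 120 μL → factor = 120 μL/v
Step 2: 45 μL + 17.1 mL = 17145 μL total → factor 17145/45 = 381
Step 3: 85 μL + 16.1 mL = 16185 μL total → factor 16185/85 = 190.41
Product of known-step factors = 72547
Overall factor = 0.500 μg/mL / (2.30 × 10^-6 μg/mL) = 2.1739 × 10^5
Step-1 factor = 2.1739 × 10^5 / 72547 = 2.9966
v = 120 μL / 2.9966 = 40.0 μL

40.0 μL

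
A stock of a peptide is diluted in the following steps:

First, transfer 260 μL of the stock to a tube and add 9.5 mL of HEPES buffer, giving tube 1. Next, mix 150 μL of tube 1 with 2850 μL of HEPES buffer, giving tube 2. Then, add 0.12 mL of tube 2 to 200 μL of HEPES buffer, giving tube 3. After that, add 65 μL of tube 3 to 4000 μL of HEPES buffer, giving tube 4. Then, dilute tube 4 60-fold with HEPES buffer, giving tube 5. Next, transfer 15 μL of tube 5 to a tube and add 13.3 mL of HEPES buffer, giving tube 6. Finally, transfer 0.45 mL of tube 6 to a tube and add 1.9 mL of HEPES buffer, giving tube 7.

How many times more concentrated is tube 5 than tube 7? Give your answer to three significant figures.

Step 1: 260 μL + 9.5 mL = 9760 μL total → factor 9760/260 = 37.538
Step 2: 150 μL + 2850 μL = 3000 μL total → factor 3000/150 = 20
Step 3: 0.12 mL + 200 μL = 0.32 mL total → factor 0.32/0.12 = 2.6667
Step 4: 65 μL + 4000 μL = 4065 μL total → factor 4065/65 = 62.538
Step 5: 60-fold → factor 60
Step 6: 15 μL + 13.3 mL = 13315 μL total → factor 13315/15 = 887.67
Step 7: 0.45 mL + 1.9 mL = 2.35 mL total → factor 2.35/0.45 = 5.2222
Dilution factor to tube 5 = 7.5123 × 10^6; to tube 7 = 3.4824 × 10^10
[tube 5]/[tube 7] = (factor to tube 7)/(factor to tube 5) = 3.4824 × 10^10/7.5123 × 10^6 = 4.64 × 10^3

4.64 × 10^3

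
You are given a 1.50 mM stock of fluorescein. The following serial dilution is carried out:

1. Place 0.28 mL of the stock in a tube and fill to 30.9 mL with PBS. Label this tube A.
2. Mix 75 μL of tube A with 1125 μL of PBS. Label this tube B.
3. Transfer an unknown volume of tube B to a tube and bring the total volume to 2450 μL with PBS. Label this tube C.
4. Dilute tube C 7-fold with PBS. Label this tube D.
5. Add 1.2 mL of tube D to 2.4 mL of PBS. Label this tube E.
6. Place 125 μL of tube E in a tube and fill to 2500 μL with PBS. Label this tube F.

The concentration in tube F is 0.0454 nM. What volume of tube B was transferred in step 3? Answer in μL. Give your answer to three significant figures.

55.0 μL

Step 1: 0.28 mL brought to 30.9 mL → factor 30.9/0.28 = 110.36
Step 2: 75 μL + 1125 μL = 1200 μL total → factor 1200/75 = 16
Step 3: v brought to 2450 μL → factor = 2450 μL/v
Step 4: 7-fold → factor 7
Step 5: 1.2 mL + 2.4 mL = 3.6 mL total → factor 3.6/1.2 = 3
Step 6: 125 μL brought to 2500 μL → factor 2500/125 = 20
Product of known-step factors = 7.416 × 10^5
Overall factor = 1.50 mM / (0.0454 nM) = 3.304 × 10^7
Step-3 factor = 3.304 × 10^7 / 7.416 × 10^5 = 44.552
v = 2450 μL / 44.552 = 55.0 μL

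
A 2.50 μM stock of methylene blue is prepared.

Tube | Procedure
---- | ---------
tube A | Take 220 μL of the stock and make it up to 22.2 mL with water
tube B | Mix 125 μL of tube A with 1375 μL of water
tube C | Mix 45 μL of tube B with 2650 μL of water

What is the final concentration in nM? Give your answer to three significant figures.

0.0345 nM

Step 1: 220 μL brought to 22.2 mL → factor 22200/220 = 100.91
Step 2: 125 μL + 1375 μL = 1500 μL total → factor 1500/125 = 12
Step 3: 45 μL + 2650 μL = 2695 μL total → factor 2695/45 = 59.889
Overall dilution factor = 100.91 × 12 × 59.889 = 72520
Final = 2.50 μM / 72520 = 3.447 × 10^-5 μM = 0.0345 nM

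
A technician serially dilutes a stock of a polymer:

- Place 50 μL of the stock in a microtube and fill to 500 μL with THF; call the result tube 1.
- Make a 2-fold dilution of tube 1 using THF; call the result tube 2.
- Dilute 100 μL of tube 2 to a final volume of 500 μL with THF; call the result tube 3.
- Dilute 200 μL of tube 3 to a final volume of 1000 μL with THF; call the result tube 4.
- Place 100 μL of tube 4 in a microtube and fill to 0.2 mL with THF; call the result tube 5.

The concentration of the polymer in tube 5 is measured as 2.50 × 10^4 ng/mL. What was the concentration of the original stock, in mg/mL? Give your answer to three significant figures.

Step 1: 50 μL brought to 500 μL → factor 500/50 = 10
Step 2: 2-fold → factor 2
Step 3: 100 μL brought to 500 μL → factor 500/100 = 5
Step 4: 200 μL brought to 1000 μL → factor 1000/200 = 5
Step 5: 100 μL brought to 0.2 mL → factor 200/100 = 2
Overall dilution factor = 10 × 2 × 5 × 5 × 2 = 1000
Stock = 2.50 × 10^4 ng/mL × 1000 = 2.500 × 10^7 ng/mL = 25.0 mg/mL

25.0 mg/mL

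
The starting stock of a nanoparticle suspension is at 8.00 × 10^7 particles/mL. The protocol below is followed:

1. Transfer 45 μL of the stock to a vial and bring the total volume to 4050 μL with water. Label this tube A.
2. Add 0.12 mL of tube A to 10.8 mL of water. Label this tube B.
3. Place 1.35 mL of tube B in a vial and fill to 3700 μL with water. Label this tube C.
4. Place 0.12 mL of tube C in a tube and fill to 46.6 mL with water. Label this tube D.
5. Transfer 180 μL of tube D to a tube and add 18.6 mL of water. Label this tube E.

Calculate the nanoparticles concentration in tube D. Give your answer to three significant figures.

Step 1: 45 μL brought to 4050 μL → factor 4050/45 = 90
Step 2: 0.12 mL + 10.8 mL = 10.92 mL total → factor 10.92/0.12 = 91
Step 3: 1.35 mL brought to 3700 μL → factor 3.7/1.35 = 2.7407
Step 4: 0.12 mL brought to 46.6 mL → factor 46.6/0.12 = 388.33
Dilution factor through tube D = 90 × 91 × 2.7407 × 388.33 = 8.7168 × 10^6
[tube D] = 8.00 × 10^7 particles/mL / 8.7168 × 10^6 = 9.18 particles/mL

9.18 particles/mL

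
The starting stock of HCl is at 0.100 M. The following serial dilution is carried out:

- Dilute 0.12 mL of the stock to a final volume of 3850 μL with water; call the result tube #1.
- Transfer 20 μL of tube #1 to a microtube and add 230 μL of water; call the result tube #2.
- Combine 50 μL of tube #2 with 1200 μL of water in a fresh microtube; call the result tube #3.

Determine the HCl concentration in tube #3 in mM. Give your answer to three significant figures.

Step 1: 0.12 mL brought to 3850 μL → factor 3.85/0.12 = 32.083
Step 2: 20 μL + 230 μL = 250 μL total → factor 250/20 = 12.5
Step 3: 50 μL + 1200 μL = 1250 μL total → factor 1250/50 = 25
Overall dilution factor = 32.083 × 12.5 × 25 = 10026
Final = 0.100 M / 10026 = 9.974 × 10^-6 M = 0.00997 mM

0.00997 mM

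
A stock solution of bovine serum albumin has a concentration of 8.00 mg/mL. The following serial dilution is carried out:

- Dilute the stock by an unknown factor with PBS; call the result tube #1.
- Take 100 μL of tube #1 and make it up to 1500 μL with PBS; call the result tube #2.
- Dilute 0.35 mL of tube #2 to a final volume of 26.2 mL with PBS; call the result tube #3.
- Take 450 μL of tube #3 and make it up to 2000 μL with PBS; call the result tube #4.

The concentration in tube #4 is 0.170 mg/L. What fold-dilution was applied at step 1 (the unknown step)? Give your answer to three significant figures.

Step 1: unknown factor x
Step 2: 100 μL brought to 1500 μL → factor 1500/100 = 15
Step 3: 0.35 mL brought to 26.2 mL → factor 26.2/0.35 = 74.857
Step 4: 450 μL brought to 2000 μL → factor 2000/450 = 4.4444
Product of known-step factors = 4990.5
Overall factor = 8.00 mg/mL / (0.170 mg/L) = 47059
x = 47059 / 4990.5 = 9.43

9.43-fold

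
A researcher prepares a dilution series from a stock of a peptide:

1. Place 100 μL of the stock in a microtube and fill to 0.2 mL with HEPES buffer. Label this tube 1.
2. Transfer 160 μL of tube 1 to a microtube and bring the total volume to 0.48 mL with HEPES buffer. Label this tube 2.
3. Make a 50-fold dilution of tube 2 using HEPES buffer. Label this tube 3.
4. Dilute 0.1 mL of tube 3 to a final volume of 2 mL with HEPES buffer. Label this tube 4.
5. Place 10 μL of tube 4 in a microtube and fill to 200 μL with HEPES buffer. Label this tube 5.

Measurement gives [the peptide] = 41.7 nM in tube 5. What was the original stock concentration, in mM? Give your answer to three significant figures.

Step 1: 100 μL brought to 0.2 mL → factor 200/100 = 2
Step 2: 160 μL brought to 0.48 mL → factor 480/160 = 3
Step 3: 50-fold → factor 50
Step 4: 0.1 mL brought to 2 mL → factor 2/0.1 = 20
Step 5: 10 μL brought to 200 μL → factor 200/10 = 20
Overall dilution factor = 2 × 3 × 50 × 20 × 20 = 1.2 × 10^5
Stock = 41.7 nM × 1.2 × 10^5 = 5.004 × 10^6 nM = 5.00 mM

5.00 mM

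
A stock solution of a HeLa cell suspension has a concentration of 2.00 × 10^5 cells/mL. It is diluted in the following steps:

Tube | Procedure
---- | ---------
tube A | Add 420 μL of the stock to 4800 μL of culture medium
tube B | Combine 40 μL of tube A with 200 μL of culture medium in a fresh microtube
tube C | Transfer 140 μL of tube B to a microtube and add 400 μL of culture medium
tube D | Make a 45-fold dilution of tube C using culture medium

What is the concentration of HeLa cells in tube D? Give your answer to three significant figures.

Step 1: 420 μL + 4800 μL = 5220 μL total → factor 5220/420 = 12.429
Step 2: 40 μL + 200 μL = 240 μL total → factor 240/40 = 6
Step 3: 140 μL + 400 μL = 540 μL total → factor 540/140 = 3.8571
Step 4: 45-fold → factor 45
Overall dilution factor = 12.429 × 6 × 3.8571 × 45 = 12943
Final = 2.00 × 10^5 cells/mL / 12943 = 15.5 cells/mL

15.5 cells/mL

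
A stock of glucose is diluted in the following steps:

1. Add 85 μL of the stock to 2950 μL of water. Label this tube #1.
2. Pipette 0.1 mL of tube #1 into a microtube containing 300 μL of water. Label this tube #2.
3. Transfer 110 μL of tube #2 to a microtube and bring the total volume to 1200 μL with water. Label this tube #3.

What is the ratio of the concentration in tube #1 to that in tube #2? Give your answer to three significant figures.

4.00

Step 1: 85 μL + 2950 μL = 3035 μL total → factor 3035/85 = 35.706
Step 2: 0.1 mL + 300 μL = 0.4 mL total → factor 0.4/0.1 = 4
Dilution factor to tube #1 = 35.706; to tube #2 = 142.82
[tube #1]/[tube #2] = (factor to tube #2)/(factor to tube #1) = 142.82/35.706 = 4.00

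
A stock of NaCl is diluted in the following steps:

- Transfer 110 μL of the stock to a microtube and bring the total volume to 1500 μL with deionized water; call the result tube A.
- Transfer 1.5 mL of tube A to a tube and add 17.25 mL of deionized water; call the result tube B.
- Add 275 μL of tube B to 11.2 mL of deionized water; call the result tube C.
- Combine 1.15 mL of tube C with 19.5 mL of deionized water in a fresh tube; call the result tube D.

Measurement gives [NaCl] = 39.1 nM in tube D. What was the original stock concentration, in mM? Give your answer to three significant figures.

4.99 mM

Step 1: 110 μL brought to 1500 μL → factor 1500/110 = 13.636
Step 2: 1.5 mL + 17.25 mL = 18.75 mL total → factor 18.75/1.5 = 12.5
Step 3: 275 μL + 11.2 mL = 11475 μL total → factor 11475/275 = 41.727
Step 4: 1.15 mL + 19.5 mL = 20.65 mL total → factor 20.65/1.15 = 17.957
Overall dilution factor = 13.636 × 12.5 × 41.727 × 17.957 = 1.2772 × 10^5
Stock = 39.1 nM × 1.2772 × 10^5 = 4.994 × 10^6 nM = 4.99 mM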